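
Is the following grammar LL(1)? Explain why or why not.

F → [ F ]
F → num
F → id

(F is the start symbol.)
A grammar is LL(1) if for each non-terminal N with multiple productions, the predict sets of those productions are pairwise disjoint, where PREDICT(N → α) = (FIRST(α) \ {ε}) ∪ (FOLLOW(N) if α ⇒* ε).

For F:
  PREDICT(F → '[' F ']') = { '[' }
  PREDICT(F → num) = { 'num' }
  PREDICT(F → id) = { 'id' }

All predict sets are disjoint. The grammar IS LL(1).

Answer: Yes, the grammar is LL(1).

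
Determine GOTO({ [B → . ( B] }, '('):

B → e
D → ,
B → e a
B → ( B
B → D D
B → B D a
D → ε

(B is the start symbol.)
{ [B → ( . B], [B → . ( B], [B → . B D a], [B → . D D], [B → . e a], [B → . e], [D → . ,], [D → .] }

GOTO(I, '(') = CLOSURE({ [A → αX.β] : [A → α.Xβ] ∈ I, X = '(' })

Items with dot before '(', with the dot advanced:
  [B → . ( B] → [B → ( . B]
Closure of the advanced items:
  [B → ( . B] has the dot before B: add [B → . e], [B → . e a], [B → . ( B], [B → . D D], [B → . B D a]
  [B → . D D] has the dot before D: add [D → . ,], [D → .]

GOTO = { [B → ( . B], [B → . ( B], [B → . B D a], [B → . D D], [B → . e a], [B → . e], [D → . ,], [D → .] }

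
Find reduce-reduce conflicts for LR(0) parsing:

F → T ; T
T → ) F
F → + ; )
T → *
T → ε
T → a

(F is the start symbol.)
Augment with F' → F and build the canonical LR(0) collection (I0 = CLOSURE({[F' → . F]}), then GOTO on every symbol after a dot until no new states appear). It has 12 states:
  I0: { [F → . + ; )], [F → . T ; T], [F' → . F], [T → . ) F], [T → . *], [T → . a], [T → .] }  — shift, reduce
  I1: { [F → . + ; )], [F → . T ; T], [T → ) . F], [T → . ) F], [T → . *], [T → . a], [T → .] }  — shift, reduce
  I2: { [T → * .] }  — reduce
  I3: { [F → + . ; )] }  — shift
  I4: { [F' → F .] }  — accept
  I5: { [F → T . ; T] }  — shift
  I6: { [T → a .] }  — reduce
  I7: { [F → T ; . T], [T → . ) F], [T → . *], [T → . a], [T → .] }  — shift, reduce
  I8: { [F → T ; T .] }  — reduce
  I9: { [F → + ; . )] }  — shift
  I10: { [F → + ; ) .] }  — reduce
  I11: { [T → ) F .] }  — reduce

No state contains more than one complete item.

Answer: No reduce-reduce conflicts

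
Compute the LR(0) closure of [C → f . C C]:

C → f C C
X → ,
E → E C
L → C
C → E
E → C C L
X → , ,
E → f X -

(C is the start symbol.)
To compute CLOSURE, for each item [A → α.Bβ] where B is a non-terminal, add [B → .γ] for all productions B → γ; repeat for the newly added items until nothing changes.

Start with: [C → f . C C]
  [C → f . C C] has the dot before C: add [C → . f C C], [C → . E]
  [C → . E] has the dot before E: add [E → . E C], [E → . C C L], [E → . f X -]
No further items can be added.

CLOSURE = { [C → . E], [C → . f C C], [C → f . C C], [E → . C C L], [E → . E C], [E → . f X -] }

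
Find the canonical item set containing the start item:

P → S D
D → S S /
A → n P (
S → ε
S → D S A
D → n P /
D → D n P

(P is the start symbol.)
First, augment the grammar with P' → P
I₀ = CLOSURE({ [P' → . P] }):
  [P' → . P] has the dot before P: add [P → . S D]
  [P → . S D] has the dot before S: add [S → .], [S → . D S A]
  [S → . D S A] has the dot before D: add [D → . S S /], [D → . n P /], [D → . D n P]
No further items can be added.

I₀ = { [D → . D n P], [D → . S S /], [D → . n P /], [P → . S D], [P' → . P], [S → . D S A], [S → .] }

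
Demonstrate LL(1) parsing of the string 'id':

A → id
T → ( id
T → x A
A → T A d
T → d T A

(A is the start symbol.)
Stack is shown with the top on the left.

Stack  Input  Action
--------------------
A $    id $   output A → id
id $   id $   match 'id'
$      $      accept

The string is accepted.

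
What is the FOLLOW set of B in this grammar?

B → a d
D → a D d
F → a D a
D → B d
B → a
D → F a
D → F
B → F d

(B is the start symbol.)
To compute FOLLOW(B), find every occurrence of B on a right-hand side N → α B β: add FIRST(β) \ {ε}, and if β is empty or nullable also add FOLLOW(N). Iterate to a fixed point.

B is the start symbol, so $ ∈ FOLLOW(B).
In D → B d: B is followed by d, add FIRST(d) \ {ε} = { 'd' }

Taking the union: FOLLOW(B) = { $, 'd' }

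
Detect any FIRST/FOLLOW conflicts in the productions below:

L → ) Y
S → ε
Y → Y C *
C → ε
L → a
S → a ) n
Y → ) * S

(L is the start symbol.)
A FIRST/FOLLOW conflict occurs when a non-terminal N has a nullable alternative N → β (β ⇒* ε) and another alternative N → α with FIRST(α) ∩ FOLLOW(N) ≠ ∅: on such a lookahead the parser cannot decide between expanding α and letting N vanish via β.

Nullable non-terminals: C, S.
C has a nullable alternative but only one production, so nothing to check.

S: nullable alternative(s) S → ε; FOLLOW(S) = { $, '*' }
  S → ε: FIRST \ {ε} = { } — this is the only nullable alternative, skip
  S → a ) n: FIRST \ {ε} = { 'a' } — disjoint from FOLLOW(S)

L, Y have no nullable alternative, so no FIRST/FOLLOW check is needed there.

No FIRST/FOLLOW conflicts found.

Answer: No FIRST/FOLLOW conflicts.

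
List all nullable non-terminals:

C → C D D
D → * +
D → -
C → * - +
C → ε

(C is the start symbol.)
A non-terminal is nullable if it can derive ε (the empty string): either it has an ε-production, or it has a production whose right-hand side consists entirely of nullable non-terminals.

ε-productions: C → ε
So C is immediately nullable.
No further non-terminal can be added: every production for the remaining non-terminals contains a terminal or a non-nullable non-terminal.
Nullable = { 'C' }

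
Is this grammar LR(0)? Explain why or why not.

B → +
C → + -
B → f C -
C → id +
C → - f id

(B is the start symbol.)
Augment with B' → B and build the canonical LR(0) collection (I0 = CLOSURE({[B' → . B]}), then GOTO on every symbol after a dot until no new states appear). It has 13 states:
  I0: { [B → . +], [B → . f C -], [B' → . B] }  — shift
  I1: { [B → + .] }  — reduce
  I2: { [B' → B .] }  — accept
  I3: { [B → f . C -], [C → . + -], [C → . - f id], [C → . id +] }  — shift
  I4: { [C → + . -] }  — shift
  I5: { [C → - . f id] }  — shift
  I6: { [B → f C . -] }  — shift
  I7: { [C → id . +] }  — shift
  I8: { [C → id + .] }  — reduce
  I9: { [B → f C - .] }  — reduce
  I10: { [C → - f . id] }  — shift
  I11: { [C → - f id .] }  — reduce
  I12: { [C → + - .] }  — reduce

Every state is either a pure shift/goto state or contains exactly one complete item and nothing to shift — no conflicts. The grammar is LR(0).

Answer: Yes, the grammar is LR(0)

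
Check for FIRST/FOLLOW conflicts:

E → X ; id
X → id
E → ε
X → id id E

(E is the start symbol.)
Nullable non-terminals: E.
FIRST sets used below: FIRST(X) = { 'id' }

E: nullable alternative(s) E → ε; FOLLOW(E) = { $, ';' }
  E → X ; id: FIRST \ {ε} = { 'id' } — disjoint from FOLLOW(E)
  E → ε: FIRST \ {ε} = { } — this is the only nullable alternative, skip

X has no nullable alternative, so no FIRST/FOLLOW check is needed there.

No FIRST/FOLLOW conflicts found.

Answer: No FIRST/FOLLOW conflicts.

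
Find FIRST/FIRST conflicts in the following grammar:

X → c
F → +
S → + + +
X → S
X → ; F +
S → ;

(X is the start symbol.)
FIRST sets of the non-terminals at (or reachable through a nullable prefix from) the front of some alternative:
  FIRST(S) = { '+', ';' }

Productions for X:
  X → c: FIRST = { 'c' }
  X → S: FIRST = { '+', ';' }
  X → ; F +: FIRST = { ';' }
Productions for S:
  S → + + +: FIRST = { '+' }
  S → ;: FIRST = { ';' }
F has only one production, so no FIRST/FIRST conflict is possible there.

Conflict for X: X → S and X → ; F +
  Overlap: { ';' }

Answer: Yes. X → S / X → ';' F '+' on { ';' }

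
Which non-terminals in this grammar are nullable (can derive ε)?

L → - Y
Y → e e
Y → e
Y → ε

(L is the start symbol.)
ε-productions: Y → ε
So Y is immediately nullable.
No further non-terminal can be added: every production for the remaining non-terminals contains a terminal or a non-nullable non-terminal.
Nullable = { 'Y' }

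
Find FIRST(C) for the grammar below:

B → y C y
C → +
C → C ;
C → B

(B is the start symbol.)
{ '+', 'y' }

To compute FIRST(C), examine every production with C on the left-hand side, reading each right-hand side left to right until a non-nullable symbol is reached.

FIRST sets of the other non-terminals involved (by the same procedure, iterated to a fixed point):
  FIRST(B) = { 'y' }

From C → +:
  - '+' is a terminal: add '+' and stop
From C → C ;:
  - C is the symbol being defined: contributes nothing new
    C is not nullable, so stop
From C → B:
  - B is a non-terminal: add FIRST(B) \ {ε} = { 'y' }
    B is not nullable, so stop

Collecting: FIRST(C) = { '+', 'y' }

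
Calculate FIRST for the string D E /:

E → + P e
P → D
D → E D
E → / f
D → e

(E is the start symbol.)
FIRST sets of the non-terminals involved (from the grammar, by fixed-point iteration):
  FIRST(D) = { '+', '/', 'e' }

To compute FIRST(D E /), process the symbols left to right:
Symbol D is a non-terminal. Add FIRST(D) \ {ε} = { '+', '/', 'e' }
D is not nullable (ε ∉ FIRST(D)), so stop here.
FIRST(D E /) = { '+', '/', 'e' }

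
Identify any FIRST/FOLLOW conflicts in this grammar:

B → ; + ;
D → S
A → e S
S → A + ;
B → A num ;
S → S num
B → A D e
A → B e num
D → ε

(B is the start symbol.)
Yes. D → S with FOLLOW(D) on { 'e' }

A FIRST/FOLLOW conflict occurs when a non-terminal N has a nullable alternative N → β (β ⇒* ε) and another alternative N → α with FIRST(α) ∩ FOLLOW(N) ≠ ∅: on such a lookahead the parser cannot decide between expanding α and letting N vanish via β.

Nullable non-terminals: D.
FIRST sets used below: FIRST(S) = { ';', 'e' }

D: nullable alternative(s) D → ε; FOLLOW(D) = { 'e' }
  D → S: FIRST \ {ε} = { ';', 'e' } — overlaps FOLLOW(D) on { 'e' }: CONFLICT
  D → ε: FIRST \ {ε} = { } — this is the only nullable alternative, skip

A, B, S have no nullable alternative, so no FIRST/FOLLOW check is needed there.

So the grammar has 1 FIRST/FOLLOW conflict (marked CONFLICT above).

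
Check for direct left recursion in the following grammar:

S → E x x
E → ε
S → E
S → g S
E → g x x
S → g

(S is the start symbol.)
Direct left recursion occurs when N → N α for some non-terminal N (the right-hand side begins with the left-hand side itself).

S → E x x: starts with E
E → ε: starts with ε
S → E: starts with E
S → g S: starts with g
E → g x x: starts with g
S → g: starts with g

No direct left recursion found.

Answer: No direct left recursion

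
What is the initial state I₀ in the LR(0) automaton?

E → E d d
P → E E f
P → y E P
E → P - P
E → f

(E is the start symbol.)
{ [E → . E d d], [E → . P - P], [E → . f], [E' → . E], [P → . E E f], [P → . y E P] }

First, augment the grammar with E' → E
I₀ = CLOSURE({ [E' → . E] }):
  [E' → . E] has the dot before E: add [E → . E d d], [E → . P - P], [E → . f]
  [E → . P - P] has the dot before P: add [P → . E E f], [P → . y E P]
No further items can be added.

I₀ = { [E → . E d d], [E → . P - P], [E → . f], [E' → . E], [P → . E E f], [P → . y E P] }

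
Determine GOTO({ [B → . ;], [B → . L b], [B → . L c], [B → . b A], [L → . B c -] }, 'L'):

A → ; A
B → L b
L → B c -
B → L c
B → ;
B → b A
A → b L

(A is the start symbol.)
GOTO(I, 'L') = CLOSURE({ [A → αX.β] : [A → α.Xβ] ∈ I, X = 'L' })

Items with dot before 'L', with the dot advanced:
  [B → . L b] → [B → L . b]
  [B → . L c] → [B → L . c]
Closure adds nothing (no advanced item has the dot before a non-terminal).

GOTO = { [B → L . b], [B → L . c] }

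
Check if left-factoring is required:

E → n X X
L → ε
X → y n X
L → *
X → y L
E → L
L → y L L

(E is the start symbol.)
Yes, X has productions with common prefix 'y'

Left-factoring is needed when two productions for the same non-terminal
share a common prefix on the right-hand side.

Productions for E:
  E → n X X
  E → L
Productions for L:
  L → ε
  L → *
  L → y L L
Productions for X:
  X → y n X
  X → y L

Found common prefix 'y' in productions for X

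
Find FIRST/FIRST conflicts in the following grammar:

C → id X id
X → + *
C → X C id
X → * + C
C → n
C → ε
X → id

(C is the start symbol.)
FIRST sets of the non-terminals at (or reachable through a nullable prefix from) the front of some alternative:
  FIRST(X) = { '*', '+', 'id' }

Productions for C:
  C → id X id: FIRST = { 'id' }
  C → X C id: FIRST = { '*', '+', 'id' }
  C → n: FIRST = { 'n' }
  C → ε: FIRST = { ε }
Productions for X:
  X → + *: FIRST = { '+' }
  X → * + C: FIRST = { '*' }
  X → id: FIRST = { 'id' }

Conflict for C: C → id X id and C → X C id
  Overlap: { 'id' }

Answer: Yes. C → id X id / C → X C id on { 'id' }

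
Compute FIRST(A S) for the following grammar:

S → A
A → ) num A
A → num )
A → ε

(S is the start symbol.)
FIRST sets of the non-terminals involved (from the grammar, by fixed-point iteration):
  FIRST(A) = { ')', 'num', ε }
  FIRST(S) = { ')', 'num', ε }

To compute FIRST(A S), process the symbols left to right:
Symbol A is a non-terminal. Add FIRST(A) \ {ε} = { ')', 'num' }
A is nullable (ε ∈ FIRST(A)), continue to the next symbol.
Symbol S is a non-terminal. Add FIRST(S) \ {ε} = { ')', 'num' }
S is nullable (ε ∈ FIRST(S)), continue to the next symbol.
All symbols are nullable, so ε is in the result.
FIRST(A S) = { ')', 'num', ε }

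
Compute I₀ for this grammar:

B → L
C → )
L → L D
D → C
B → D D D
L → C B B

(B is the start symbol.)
First, augment the grammar with B' → B
I₀ = CLOSURE({ [B' → . B] }):
  [B' → . B] has the dot before B: add [B → . L], [B → . D D D]
  [B → . L] has the dot before L: add [L → . L D], [L → . C B B]
  [B → . D D D] has the dot before D: add [D → . C]
  [L → . C B B] has the dot before C: add [C → . )]
No further items can be added.

I₀ = { [B → . D D D], [B → . L], [B' → . B], [C → . )], [D → . C], [L → . C B B], [L → . L D] }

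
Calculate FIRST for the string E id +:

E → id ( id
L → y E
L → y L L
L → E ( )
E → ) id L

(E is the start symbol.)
FIRST sets of the non-terminals involved (from the grammar, by fixed-point iteration):
  FIRST(E) = { ')', 'id' }

To compute FIRST(E id +), process the symbols left to right:
Symbol E is a non-terminal. Add FIRST(E) \ {ε} = { ')', 'id' }
E is not nullable (ε ∉ FIRST(E)), so stop here.
FIRST(E id +) = { ')', 'id' }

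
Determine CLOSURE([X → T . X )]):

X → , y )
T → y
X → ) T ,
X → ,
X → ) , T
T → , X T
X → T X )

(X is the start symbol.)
{ [T → . , X T], [T → . y], [X → . ) , T], [X → . ) T ,], [X → . , y )], [X → . ,], [X → . T X )], [X → T . X )] }

To compute CLOSURE, for each item [A → α.Bβ] where B is a non-terminal, add [B → .γ] for all productions B → γ; repeat for the newly added items until nothing changes.

Start with: [X → T . X )]
  [X → T . X )] has the dot before X: add [X → . , y )], [X → . ) T ,], [X → . ,], [X → . ) , T], [X → . T X )]
  [X → . T X )] has the dot before T: add [T → . y], [T → . , X T]
No further items can be added.

CLOSURE = { [T → . , X T], [T → . y], [X → . ) , T], [X → . ) T ,], [X → . , y )], [X → . ,], [X → . T X )], [X → T . X )] }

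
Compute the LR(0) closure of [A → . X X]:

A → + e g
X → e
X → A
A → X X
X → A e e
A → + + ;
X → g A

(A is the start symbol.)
To compute CLOSURE, for each item [A → α.Bβ] where B is a non-terminal, add [B → .γ] for all productions B → γ; repeat for the newly added items until nothing changes.

Start with: [A → . X X]
  [A → . X X] has the dot before X: add [X → . e], [X → . A], [X → . A e e], [X → . g A]
  [X → . A] has the dot before A: add [A → . + e g], [A → . + + ;]
No further items can be added.

CLOSURE = { [A → . + + ;], [A → . + e g], [A → . X X], [X → . A e e], [X → . A], [X → . e], [X → . g A] }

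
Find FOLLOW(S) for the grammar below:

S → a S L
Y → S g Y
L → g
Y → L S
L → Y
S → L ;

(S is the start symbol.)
{ $, ';', 'a', 'g' }

To compute FOLLOW(S), find every occurrence of S on a right-hand side N → α S β: add FIRST(β) \ {ε}, and if β is empty or nullable also add FOLLOW(N). Iterate to a fixed point.

S is the start symbol, so $ ∈ FOLLOW(S).
In S → a S L: S is followed by L, add FIRST(L) \ {ε} = { 'a', 'g' }
In Y → S g Y: S is followed by g Y, add FIRST(g Y) \ {ε} = { 'g' }
In Y → L S: S is at the end, add FOLLOW(Y)

The FOLLOW sets referred to above (computed the same way, to a fixed point):
  FOLLOW(Y) = { $, ';', 'a', 'g' }

Taking the union: FOLLOW(S) = { $, ';', 'a', 'g' }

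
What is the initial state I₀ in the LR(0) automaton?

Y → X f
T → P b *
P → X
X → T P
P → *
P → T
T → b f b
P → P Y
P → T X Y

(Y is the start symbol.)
{ [P → . *], [P → . P Y], [P → . T X Y], [P → . T], [P → . X], [T → . P b *], [T → . b f b], [X → . T P], [Y → . X f], [Y' → . Y] }

First, augment the grammar with Y' → Y
I₀ = CLOSURE({ [Y' → . Y] }):
  [Y' → . Y] has the dot before Y: add [Y → . X f]
  [Y → . X f] has the dot before X: add [X → . T P]
  [X → . T P] has the dot before T: add [T → . P b *], [T → . b f b]
  [T → . P b *] has the dot before P: add [P → . X], [P → . *], [P → . T], [P → . P Y], [P → . T X Y]
No further items can be added.

I₀ = { [P → . *], [P → . P Y], [P → . T X Y], [P → . T], [P → . X], [T → . P b *], [T → . b f b], [X → . T P], [Y → . X f], [Y' → . Y] }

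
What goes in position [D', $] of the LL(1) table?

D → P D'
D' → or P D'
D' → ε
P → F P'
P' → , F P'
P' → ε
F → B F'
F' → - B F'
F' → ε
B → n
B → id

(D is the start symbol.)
To find M[D', $], we find productions for D' where $ is in the predict set (PREDICT(N → α) = (FIRST(α) \ {ε}) ∪ (FOLLOW(N) if α ⇒* ε)).

Relevant sets:
  FOLLOW(D') = { $ }

D' → or P D': PREDICT = { 'or' }
D' → ε: PREDICT = { $ }
  $ is in predict set, so this production goes in M[D', $]

M[D', $] = D' → ε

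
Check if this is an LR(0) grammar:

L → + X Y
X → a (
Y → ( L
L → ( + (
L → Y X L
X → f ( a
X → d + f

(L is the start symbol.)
A grammar is LR(0) if no state in the canonical LR(0) collection has:
  - both a shift item (dot before a terminal) and a complete item (shift-reduce conflict), or
  - two or more complete items (reduce-reduce conflict; the accept item [L' → L .] counts as a complete item here).

Augment with L' → L and build the canonical LR(0) collection (I0 = CLOSURE({[L' → . L]}), then GOTO on every symbol after a dot until no new states appear). It has 21 states:
  I0: { [L → . ( + (], [L → . + X Y], [L → . Y X L], [L' → . L], [Y → . ( L] }  — shift
  I1: { [L → ( . + (], [L → . ( + (], [L → . + X Y], [L → . Y X L], [Y → ( . L], [Y → . ( L] }  — shift
  I2: { [L → + . X Y], [X → . a (], [X → . d + f], [X → . f ( a] }  — shift
  I3: { [L' → L .] }  — accept
  I4: { [L → Y . X L], [X → . a (], [X → . d + f], [X → . f ( a] }  — shift
  I5: { [L → . ( + (], [L → . + X Y], [L → . Y X L], [L → Y X . L], [Y → . ( L] }  — shift
  I6: { [X → a . (] }  — shift
  I7: { [X → d . + f] }  — shift
  I8: { [X → f . ( a] }  — shift
  I9: { [X → f ( . a] }  — shift
  I10: { [X → f ( a .] }  — reduce
  I11: { [X → d + . f] }  — shift
  I12: { [X → d + f .] }  — reduce
  I13: { [X → a ( .] }  — reduce
  I14: { [L → Y X L .] }  — reduce
  I15: { [L → + X . Y], [Y → . ( L] }  — shift
  I16: { [L → . ( + (], [L → . + X Y], [L → . Y X L], [Y → ( . L], [Y → . ( L] }  — shift
  I17: { [L → + X Y .] }  — reduce
  I18: { [Y → ( L .] }  — reduce
  I19: { [L → ( + . (], [L → + . X Y], [X → . a (], [X → . d + f], [X → . f ( a] }  — shift
  I20: { [L → ( + ( .] }  — reduce

Every state is either a pure shift/goto state or contains exactly one complete item and nothing to shift — no conflicts. The grammar is LR(0).

Answer: Yes, the grammar is LR(0)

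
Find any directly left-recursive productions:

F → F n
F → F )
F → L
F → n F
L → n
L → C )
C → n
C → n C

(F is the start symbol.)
F → F n: LEFT RECURSIVE (starts with F)
F → F ): LEFT RECURSIVE (starts with F)
F → L: starts with L
F → n F: starts with n
L → n: starts with n
L → C ): starts with C
C → n: starts with n
C → n C: starts with n

The grammar has direct left recursion on: F.

Answer: Yes, F is left-recursive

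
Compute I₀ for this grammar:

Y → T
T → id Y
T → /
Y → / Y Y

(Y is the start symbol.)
{ [T → . /], [T → . id Y], [Y → . / Y Y], [Y → . T], [Y' → . Y] }

First, augment the grammar with Y' → Y
I₀ = CLOSURE({ [Y' → . Y] }):
  [Y' → . Y] has the dot before Y: add [Y → . T], [Y → . / Y Y]
  [Y → . T] has the dot before T: add [T → . id Y], [T → . /]
No further items can be added.

I₀ = { [T → . /], [T → . id Y], [Y → . / Y Y], [Y → . T], [Y' → . Y] }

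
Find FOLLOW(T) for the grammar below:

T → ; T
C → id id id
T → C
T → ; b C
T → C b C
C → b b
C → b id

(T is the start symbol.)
{ $ }

To compute FOLLOW(T), find every occurrence of T on a right-hand side N → α T β: add FIRST(β) \ {ε}, and if β is empty or nullable also add FOLLOW(N). Iterate to a fixed point.

T is the start symbol, so $ ∈ FOLLOW(T).
In T → ; T: T is at the end; this adds FOLLOW(T) to itself — nothing new

Taking the union: FOLLOW(T) = { $ }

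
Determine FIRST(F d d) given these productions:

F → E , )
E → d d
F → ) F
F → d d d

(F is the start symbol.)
FIRST sets of the non-terminals involved (from the grammar, by fixed-point iteration):
  FIRST(F) = { ')', 'd' }

To compute FIRST(F d d), process the symbols left to right:
Symbol F is a non-terminal. Add FIRST(F) \ {ε} = { ')', 'd' }
F is not nullable (ε ∉ FIRST(F)), so stop here.
FIRST(F d d) = { ')', 'd' }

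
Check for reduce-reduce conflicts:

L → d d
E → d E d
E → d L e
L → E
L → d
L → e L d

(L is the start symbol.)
A reduce-reduce conflict occurs when an LR(0) state has two complete items [A → α .] and [B → β .] — both call for a reduction, and with no lookahead the parser cannot choose between them.

Augment with L' → L and build the canonical LR(0) collection (I0 = CLOSURE({[L' → . L]}), then GOTO on every symbol after a dot until no new states appear). It has 12 states:
  I0: { [E → . d E d], [E → . d L e], [L → . E], [L → . d d], [L → . d], [L → . e L d], [L' → . L] }  — shift
  I1: { [L → E .] }  — reduce
  I2: { [L' → L .] }  — accept
  I3: { [E → . d E d], [E → . d L e], [E → d . E d], [E → d . L e], [L → . E], [L → . d d], [L → . d], [L → . e L d], [L → d . d], [L → d .] }  — shift, reduce
  I4: { [E → . d E d], [E → . d L e], [L → . E], [L → . d d], [L → . d], [L → . e L d], [L → e . L d] }  — shift
  I5: { [L → e L . d] }  — shift
  I6: { [L → e L d .] }  — reduce
  I7: { [E → d E . d], [L → E .] }  — shift, reduce
  I8: { [E → d L . e] }  — shift
  I9: { [E → . d E d], [E → . d L e], [E → d . E d], [E → d . L e], [L → . E], [L → . d d], [L → . d], [L → . e L d], [L → d . d], [L → d .], [L → d d .] }  — shift, 2 reduces
  I10: { [E → d L e .] }  — reduce
  I11: { [E → d E d .] }  — reduce

I9 contains complete items [L → d .], [L → d d .] — reduce-reduce conflict.

Answer: Yes — I9: [L → d .] vs [L → d d .]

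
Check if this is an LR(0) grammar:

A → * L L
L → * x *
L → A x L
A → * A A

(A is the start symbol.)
Yes, the grammar is LR(0)

A grammar is LR(0) if no state in the canonical LR(0) collection has:
  - both a shift item (dot before a terminal) and a complete item (shift-reduce conflict), or
  - two or more complete items (reduce-reduce conflict; the accept item [A' → A .] counts as a complete item here).

Augment with A' → A and build the canonical LR(0) collection (I0 = CLOSURE({[A' → . A]}), then GOTO on every symbol after a dot until no new states appear). It has 13 states:
  I0: { [A → . * A A], [A → . * L L], [A' → . A] }  — shift
  I1: { [A → * . A A], [A → * . L L], [A → . * A A], [A → . * L L], [L → . * x *], [L → . A x L] }  — shift
  I2: { [A' → A .] }  — accept
  I3: { [A → * . A A], [A → * . L L], [A → . * A A], [A → . * L L], [L → * . x *], [L → . * x *], [L → . A x L] }  — shift
  I4: { [A → * A . A], [A → . * A A], [A → . * L L], [L → A . x L] }  — shift
  I5: { [A → * L . L], [A → . * A A], [A → . * L L], [L → . * x *], [L → . A x L] }  — shift
  I6: { [L → A . x L] }  — shift
  I7: { [A → * L L .] }  — reduce
  I8: { [A → . * A A], [A → . * L L], [L → . * x *], [L → . A x L], [L → A x . L] }  — shift
  I9: { [L → A x L .] }  — reduce
  I10: { [A → * A A .] }  — reduce
  I11: { [L → * x . *] }  — shift
  I12: { [L → * x * .] }  — reduce

Every state is either a pure shift/goto state or contains exactly one complete item and nothing to shift — no conflicts. The grammar is LR(0).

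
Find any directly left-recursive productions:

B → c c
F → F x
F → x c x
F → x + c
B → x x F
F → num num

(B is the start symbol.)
Yes, F is left-recursive

Direct left recursion occurs when N → N α for some non-terminal N (the right-hand side begins with the left-hand side itself).

B → c c: starts with c
F → F x: LEFT RECURSIVE (starts with F)
F → x c x: starts with x
F → x + c: starts with x
B → x x F: starts with x
F → num num: starts with num

The grammar has direct left recursion on: F.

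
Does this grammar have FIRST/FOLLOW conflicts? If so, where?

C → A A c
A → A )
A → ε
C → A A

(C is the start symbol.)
Yes. A → A ')' with FOLLOW(A) on { ')' }

A FIRST/FOLLOW conflict occurs when a non-terminal N has a nullable alternative N → β (β ⇒* ε) and another alternative N → α with FIRST(α) ∩ FOLLOW(N) ≠ ∅: on such a lookahead the parser cannot decide between expanding α and letting N vanish via β.

Nullable non-terminals: A, C.
FIRST sets used below: FIRST(A) = { ')', ε }

A: nullable alternative(s) A → ε; FOLLOW(A) = { $, ')', 'c' }
  A → A ): FIRST \ {ε} = { ')' } — overlaps FOLLOW(A) on { ')' }: CONFLICT
  A → ε: FIRST \ {ε} = { } — this is the only nullable alternative, skip

C: nullable alternative(s) C → A A; FOLLOW(C) = { $ }
  C → A A c: FIRST \ {ε} = { ')', 'c' } — disjoint from FOLLOW(C)
  C → A A: FIRST \ {ε} = { ')' } — this is the only nullable alternative, skip

So the grammar has 1 FIRST/FOLLOW conflict (marked CONFLICT above).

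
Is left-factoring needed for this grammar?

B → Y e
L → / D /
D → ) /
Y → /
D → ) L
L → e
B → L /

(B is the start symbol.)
Left-factoring is needed when two productions for the same non-terminal
share a common prefix on the right-hand side.

Productions for B:
  B → Y e
  B → L /
Productions for L:
  L → / D /
  L → e
Productions for D:
  D → ) /
  D → ) L

Found common prefix ')' in productions for D

Answer: Yes, D has productions with common prefix ')'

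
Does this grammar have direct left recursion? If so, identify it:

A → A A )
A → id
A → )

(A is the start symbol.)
Direct left recursion occurs when N → N α for some non-terminal N (the right-hand side begins with the left-hand side itself).

A → A A ): LEFT RECURSIVE (starts with A)
A → id: starts with id
A → ): starts with ')'

The grammar has direct left recursion on: A.

Answer: Yes, A is left-recursive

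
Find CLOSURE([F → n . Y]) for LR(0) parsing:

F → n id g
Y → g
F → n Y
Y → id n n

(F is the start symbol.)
To compute CLOSURE, for each item [A → α.Bβ] where B is a non-terminal, add [B → .γ] for all productions B → γ; repeat for the newly added items until nothing changes.

Start with: [F → n . Y]
  [F → n . Y] has the dot before Y: add [Y → . g], [Y → . id n n]
No further items can be added.

CLOSURE = { [F → n . Y], [Y → . g], [Y → . id n n] }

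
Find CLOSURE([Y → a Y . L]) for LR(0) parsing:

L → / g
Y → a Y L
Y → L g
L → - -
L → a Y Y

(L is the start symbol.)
{ [L → . - -], [L → . / g], [L → . a Y Y], [Y → a Y . L] }

To compute CLOSURE, for each item [A → α.Bβ] where B is a non-terminal, add [B → .γ] for all productions B → γ; repeat for the newly added items until nothing changes.

Start with: [Y → a Y . L]
  [Y → a Y . L] has the dot before L: add [L → . / g], [L → . - -], [L → . a Y Y]
No further items can be added.

CLOSURE = { [L → . - -], [L → . / g], [L → . a Y Y], [Y → a Y . L] }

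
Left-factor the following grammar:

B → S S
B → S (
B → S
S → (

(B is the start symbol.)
Left-factoring transforms A → αβ₁ | αβ₂ into A → αA' and A' → β₁ | β₂
(α is the longest common prefix among the alternatives). Repeat until
no nonterminal has two alternatives with a common prefix.

Round 1: B has alternatives sharing prefix 'S'. Introduce B': B → S B'
  Add: B' → S
  Add: B' → (
  Add: B' → ε

No remaining common prefixes — done.

Resulting grammar:
B → S B'
B' → S
B' → (
B' → ε
S → (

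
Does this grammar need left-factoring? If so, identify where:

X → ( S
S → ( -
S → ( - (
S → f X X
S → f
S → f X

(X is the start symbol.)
Yes, S has productions with common prefix '( -'; S has productions with common prefix 'f'

Left-factoring is needed when two productions for the same non-terminal
share a common prefix on the right-hand side.

Productions for S:
  S → ( -
  S → ( - (
  S → f X X
  S → f
  S → f X

Found common prefix '( -' in productions for S
Found common prefix 'f' in productions for S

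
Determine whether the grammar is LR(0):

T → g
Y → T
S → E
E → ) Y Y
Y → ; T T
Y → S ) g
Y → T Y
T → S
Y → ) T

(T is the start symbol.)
No. Shift-reduce conflict between [T → S .] and [Y → S . ) g]

A grammar is LR(0) if no state in the canonical LR(0) collection has:
  - both a shift item (dot before a terminal) and a complete item (shift-reduce conflict), or
  - two or more complete items (reduce-reduce conflict; the accept item [T' → T .] counts as a complete item here).

Augment with T' → T and build the canonical LR(0) collection (I0 = CLOSURE({[T' → . T]}), then GOTO on every symbol after a dot until no new states appear). It has 18 states:
  I0: { [E → . ) Y Y], [S → . E], [T → . S], [T → . g], [T' → . T] }  — shift
  I1: { [E → ) . Y Y], [E → . ) Y Y], [S → . E], [T → . S], [T → . g], [Y → . ) T], [Y → . ; T T], [Y → . S ) g], [Y → . T Y], [Y → . T] }  — shift
  I2: { [S → E .] }  — reduce
  I3: { [T → S .] }  — reduce
  I4: { [T' → T .] }  — accept
  I5: { [T → g .] }  — reduce
  I6: { [E → ) . Y Y], [E → . ) Y Y], [S → . E], [T → . S], [T → . g], [Y → ) . T], [Y → . ) T], [Y → . ; T T], [Y → . S ) g], [Y → . T Y], [Y → . T] }  — shift
  I7: { [E → . ) Y Y], [S → . E], [T → . S], [T → . g], [Y → ; . T T] }  — shift
  I8: { [T → S .], [Y → S . ) g] }  — shift, reduce
  I9: { [E → . ) Y Y], [S → . E], [T → . S], [T → . g], [Y → . ) T], [Y → . ; T T], [Y → . S ) g], [Y → . T Y], [Y → . T], [Y → T . Y], [Y → T .] }  — shift, reduce
  I10: { [E → ) Y . Y], [E → . ) Y Y], [S → . E], [T → . S], [T → . g], [Y → . ) T], [Y → . ; T T], [Y → . S ) g], [Y → . T Y], [Y → . T] }  — shift
  I11: { [E → ) Y Y .] }  — reduce
  I12: { [Y → T Y .] }  — reduce
  I13: { [Y → S ) . g] }  — shift
  I14: { [Y → S ) g .] }  — reduce
  I15: { [E → . ) Y Y], [S → . E], [T → . S], [T → . g], [Y → ; T . T] }  — shift
  I16: { [Y → ; T T .] }  — reduce
  I17: { [E → . ) Y Y], [S → . E], [T → . S], [T → . g], [Y → ) T .], [Y → . ) T], [Y → . ; T T], [Y → . S ) g], [Y → . T Y], [Y → . T], [Y → T . Y], [Y → T .] }  — shift, 2 reduces

Conflict in state I8:
  Shift-reduce conflict between [T → S .] and [Y → S . ) g]
So the grammar is NOT LR(0).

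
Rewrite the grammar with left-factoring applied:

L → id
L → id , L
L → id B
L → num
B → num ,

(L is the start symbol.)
Left-factoring transforms A → αβ₁ | αβ₂ into A → αA' and A' → β₁ | β₂
(α is the longest common prefix among the alternatives). Repeat until
no nonterminal has two alternatives with a common prefix.

Round 1: L has alternatives sharing prefix 'id'. Introduce L': L → id L'
  Add: L' → ε
  Add: L' → , L
  Add: L' → B

No remaining common prefixes — done.

Resulting grammar:
L → id L'
L' → ε
L' → , L
L' → B
L → num
B → num ,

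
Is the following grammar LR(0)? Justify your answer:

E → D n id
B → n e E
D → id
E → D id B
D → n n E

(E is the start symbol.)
Yes, the grammar is LR(0)

A grammar is LR(0) if no state in the canonical LR(0) collection has:
  - both a shift item (dot before a terminal) and a complete item (shift-reduce conflict), or
  - two or more complete items (reduce-reduce conflict; the accept item [E' → E .] counts as a complete item here).

Augment with E' → E and build the canonical LR(0) collection (I0 = CLOSURE({[E' → . E]}), then GOTO on every symbol after a dot until no new states appear). It has 14 states:
  I0: { [D → . id], [D → . n n E], [E → . D id B], [E → . D n id], [E' → . E] }  — shift
  I1: { [E → D . id B], [E → D . n id] }  — shift
  I2: { [E' → E .] }  — accept
  I3: { [D → id .] }  — reduce
  I4: { [D → n . n E] }  — shift
  I5: { [D → . id], [D → . n n E], [D → n n . E], [E → . D id B], [E → . D n id] }  — shift
  I6: { [D → n n E .] }  — reduce
  I7: { [B → . n e E], [E → D id . B] }  — shift
  I8: { [E → D n . id] }  — shift
  I9: { [E → D n id .] }  — reduce
  I10: { [E → D id B .] }  — reduce
  I11: { [B → n . e E] }  — shift
  I12: { [B → n e . E], [D → . id], [D → . n n E], [E → . D id B], [E → . D n id] }  — shift
  I13: { [B → n e E .] }  — reduce

Every state is either a pure shift/goto state or contains exactly one complete item and nothing to shift — no conflicts. The grammar is LR(0).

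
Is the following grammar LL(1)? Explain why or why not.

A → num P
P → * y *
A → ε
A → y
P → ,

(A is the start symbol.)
A grammar is LL(1) if for each non-terminal N with multiple productions, the predict sets of those productions are pairwise disjoint, where PREDICT(N → α) = (FIRST(α) \ {ε}) ∪ (FOLLOW(N) if α ⇒* ε).

Relevant sets:
  FOLLOW(A) = { $ }

For A:
  PREDICT(A → num P) = { 'num' }
  PREDICT(A → ε) = { $ }
  PREDICT(A → y) = { 'y' }
For P:
  PREDICT(P → '*' y '*') = { '*' }
  PREDICT(P → ',') = { ',' }

All predict sets are disjoint. The grammar IS LL(1).

Answer: Yes, the grammar is LL(1).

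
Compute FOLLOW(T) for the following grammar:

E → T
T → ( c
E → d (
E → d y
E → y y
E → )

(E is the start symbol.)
{ $ }

To compute FOLLOW(T), find every occurrence of T on a right-hand side N → α T β: add FIRST(β) \ {ε}, and if β is empty or nullable also add FOLLOW(N). Iterate to a fixed point.

In E → T: T is at the end, add FOLLOW(E)

The FOLLOW sets referred to above (computed the same way, to a fixed point):
  FOLLOW(E) = { $ }

Taking the union: FOLLOW(T) = { $ }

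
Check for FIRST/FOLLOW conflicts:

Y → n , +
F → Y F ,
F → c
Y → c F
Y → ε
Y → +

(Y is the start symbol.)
Nullable non-terminals: Y.

Y: nullable alternative(s) Y → ε; FOLLOW(Y) = { $, '+', 'c', 'n' }
  Y → n , +: FIRST \ {ε} = { 'n' } — overlaps FOLLOW(Y) on { 'n' }: CONFLICT
  Y → c F: FIRST \ {ε} = { 'c' } — overlaps FOLLOW(Y) on { 'c' }: CONFLICT
  Y → ε: FIRST \ {ε} = { } — this is the only nullable alternative, skip
  Y → +: FIRST \ {ε} = { '+' } — overlaps FOLLOW(Y) on { '+' }: CONFLICT

F has no nullable alternative, so no FIRST/FOLLOW check is needed there.

So the grammar has 3 FIRST/FOLLOW conflicts (marked CONFLICT above).

Answer: Yes. Y → n ',' '+' with FOLLOW(Y) on { 'n' }; Y → c F with FOLLOW(Y) on { 'c' }; Y → '+' with FOLLOW(Y) on { '+' }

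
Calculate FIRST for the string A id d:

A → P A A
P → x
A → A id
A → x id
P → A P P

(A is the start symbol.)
FIRST sets of the non-terminals involved (from the grammar, by fixed-point iteration):
  FIRST(A) = { 'x' }

To compute FIRST(A id d), process the symbols left to right:
Symbol A is a non-terminal. Add FIRST(A) \ {ε} = { 'x' }
A is not nullable (ε ∉ FIRST(A)), so stop here.
FIRST(A id d) = { 'x' }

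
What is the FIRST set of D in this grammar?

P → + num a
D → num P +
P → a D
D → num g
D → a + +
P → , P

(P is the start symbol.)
To compute FIRST(D), examine every production with D on the left-hand side, reading each right-hand side left to right until a non-nullable symbol is reached.

From D → num P +:
  - num is a terminal: add 'num' and stop
From D → num g:
  - num is a terminal: add 'num' and stop
From D → a + +:
  - a is a terminal: add 'a' and stop

Collecting: FIRST(D) = { 'a', 'num' }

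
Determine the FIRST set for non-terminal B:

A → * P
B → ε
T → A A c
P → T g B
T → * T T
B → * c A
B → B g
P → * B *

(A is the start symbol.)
{ '*', 'g', ε }

To compute FIRST(B), examine every production with B on the left-hand side, reading each right-hand side left to right until a non-nullable symbol is reached.

From B → ε:
  - ε-production, so ε ∈ FIRST(B)
From B → * c A:
  - '*' is a terminal: add '*' and stop
From B → B g:
  - B is the symbol being defined: contributes nothing new
    B is nullable, so continue to the next symbol
  - g is a terminal: add 'g' and stop

Collecting: FIRST(B) = { '*', 'g', ε }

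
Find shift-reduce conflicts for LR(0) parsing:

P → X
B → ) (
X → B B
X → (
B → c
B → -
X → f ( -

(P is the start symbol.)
A shift-reduce conflict occurs when an LR(0) state has both:
  - a complete (reduce) item [A → α .] (dot at the end), and
  - a shift item [B → β . c γ] (dot before a terminal).

Augment with P' → P and build the canonical LR(0) collection (I0 = CLOSURE({[P' → . P]}), then GOTO on every symbol after a dot until no new states appear). It has 13 states:
  I0: { [B → . ) (], [B → . -], [B → . c], [P → . X], [P' → . P], [X → . (], [X → . B B], [X → . f ( -] }  — shift
  I1: { [X → ( .] }  — reduce
  I2: { [B → ) . (] }  — shift
  I3: { [B → - .] }  — reduce
  I4: { [B → . ) (], [B → . -], [B → . c], [X → B . B] }  — shift
  I5: { [P' → P .] }  — accept
  I6: { [P → X .] }  — reduce
  I7: { [B → c .] }  — reduce
  I8: { [X → f . ( -] }  — shift
  I9: { [X → f ( . -] }  — shift
  I10: { [X → f ( - .] }  — reduce
  I11: { [X → B B .] }  — reduce
  I12: { [B → ) ( .] }  — reduce

No state contains both a complete item and a shift item.

Answer: No shift-reduce conflicts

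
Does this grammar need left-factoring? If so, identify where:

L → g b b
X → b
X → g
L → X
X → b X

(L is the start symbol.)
Yes, X has productions with common prefix 'b'

Left-factoring is needed when two productions for the same non-terminal
share a common prefix on the right-hand side.

Productions for L:
  L → g b b
  L → X
Productions for X:
  X → b
  X → g
  X → b X

Found common prefix 'b' in productions for X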